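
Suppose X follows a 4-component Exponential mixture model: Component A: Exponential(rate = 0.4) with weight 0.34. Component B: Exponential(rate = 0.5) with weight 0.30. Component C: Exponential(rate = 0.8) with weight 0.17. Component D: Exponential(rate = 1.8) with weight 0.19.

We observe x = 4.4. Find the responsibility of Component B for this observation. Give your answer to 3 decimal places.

Apply Bayes' rule: the posterior for each component is proportional to its prior times its likelihood at x.
Component likelihoods at x = 4.4:
  f_A = 0.0688179
  f_B = 0.0554016
  f_C = 0.0236795
  f_D = 0.000654124
Prior × likelihood for each component:
  P(Z=A)·f_A = 0.34 × 0.0688179 = 0.0233981
  P(Z=B)·f_B = 0.30 × 0.0554016 = 0.0166205
  P(Z=C)·f_C = 0.17 × 0.0236795 = 0.00402552
  P(Z=D)·f_D = 0.19 × 0.000654124 = 0.000124284
Denominator: 0.0233981 + 0.0166205 + 0.00402552 + 0.000124284 = 0.0441684
Responsibility of Component B: 0.0166205 / 0.0441684 ≈ 0.376

0.376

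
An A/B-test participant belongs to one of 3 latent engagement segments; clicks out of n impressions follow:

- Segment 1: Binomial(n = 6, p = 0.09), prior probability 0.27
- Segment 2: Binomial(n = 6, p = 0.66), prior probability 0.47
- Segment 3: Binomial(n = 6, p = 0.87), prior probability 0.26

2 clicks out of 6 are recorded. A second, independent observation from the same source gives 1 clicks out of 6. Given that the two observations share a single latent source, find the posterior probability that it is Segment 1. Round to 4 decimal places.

0.9112

By Bayes' theorem, P(k | x) = π_k f_k(x) / Σ_j π_j f_j(x).
Since both observations come from the same component, the likelihood for component k is f_k(x₁)·f_k(x₂).
  f_1 = [0.0833186] × [0.336977] = 0.0280765
  f_2 = [0.0873162] × [0.0179924] = 0.00157103
  f_3 = [0.00324267] × [0.000193815] = 6.28479e-07
Prior × likelihood for each component:
  π_1·f_1 = 0.27 × 0.0280765 = 0.00758065
  π_2·f_2 = 0.47 × 0.00157103 = 0.000738384
  π_3·f_3 = 0.26 × 6.28479e-07 = 1.63404e-07
Denominator: 0.00758065 + 0.000738384 + 1.63404e-07 = 0.0083192
P(Segment 1 | x) = 0.00758065 / 0.0083192 ≈ 0.9112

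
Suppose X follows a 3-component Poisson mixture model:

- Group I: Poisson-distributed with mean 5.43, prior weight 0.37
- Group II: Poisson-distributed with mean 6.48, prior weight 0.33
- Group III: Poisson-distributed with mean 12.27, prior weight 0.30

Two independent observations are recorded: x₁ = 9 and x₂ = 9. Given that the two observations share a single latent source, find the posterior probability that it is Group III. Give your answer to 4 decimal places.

Posterior ∝ prior × likelihood, so P(k | x) ∝ π_k f_k(x); normalise over all components.
Since both observations come from the same component, the likelihood for component k is f_k(x₁)·f_k(x₂).
  L_I = [0.0495697] × [0.0495697] = 0.00245716
  L_II = [0.0851498] × [0.0851498] = 0.00725049
  L_III = [0.0814788] × [0.0814788] = 0.0066388
Unnormalised posteriors:
  π_I·L_I = 0.37 × 0.00245716 = 0.000909148
  π_II·L_II = 0.33 × 0.00725049 = 0.00239266
  π_III·L_III = 0.30 × 0.0066388 = 0.00199164
Normaliser: 0.000909148 + 0.00239266 + 0.00199164 = 0.00529345
P(Group III | data) ≈ 0.3762

0.3762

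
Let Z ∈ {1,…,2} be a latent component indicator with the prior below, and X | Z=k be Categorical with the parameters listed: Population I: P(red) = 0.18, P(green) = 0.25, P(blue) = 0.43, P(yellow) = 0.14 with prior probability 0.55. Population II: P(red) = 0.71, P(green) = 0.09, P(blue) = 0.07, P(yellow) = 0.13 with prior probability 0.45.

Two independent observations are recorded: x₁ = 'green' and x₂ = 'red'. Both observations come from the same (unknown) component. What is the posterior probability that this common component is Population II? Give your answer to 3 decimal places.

0.537

P(component k | x) = P(Z=k)·f_k(x) / marginal(x), where marginal(x) = Σ_j P(Z=j)·f_j(x).
Since both observations come from the same component, the likelihood for component k is f_k(x₁)·f_k(x₂).
  p_I = [P(green | comp) = 0.25] × [0.18] = 0.045
  p_II = [P(green | comp) = 0.09] × [0.71] = 0.0639
Prior × likelihood for each component:
  P(Z=I)·p_I = 0.55 × 0.045 = 0.02475
  P(Z=II)·p_II = 0.45 × 0.0639 = 0.028755
Normaliser: 0.02475 + 0.028755 = 0.053505
P(Population II | x₁,x₂) ≈ 0.537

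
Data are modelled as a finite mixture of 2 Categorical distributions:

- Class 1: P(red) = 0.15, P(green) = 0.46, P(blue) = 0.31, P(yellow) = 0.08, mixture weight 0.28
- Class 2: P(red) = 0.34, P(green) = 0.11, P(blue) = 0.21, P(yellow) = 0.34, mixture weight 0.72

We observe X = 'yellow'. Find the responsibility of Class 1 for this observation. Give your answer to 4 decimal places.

0.0838

By Bayes' theorem, P(k | x) = π_k f_k(x) / Σ_j π_j f_j(x).
Component likelihoods at x = 'yellow':
  f_1 = P(yellow | comp) = 0.08
  f_2 = P(yellow | comp) = 0.34
Weight by the priors:
  π_1·f_1 = 0.28 × 0.08 = 0.0224
  π_2·f_2 = 0.72 × 0.34 = 0.2448
Normaliser: 0.0224 + 0.2448 = 0.2672
So the posterior for Class 1 is 0.0224 / 0.2672 ≈ 0.0838.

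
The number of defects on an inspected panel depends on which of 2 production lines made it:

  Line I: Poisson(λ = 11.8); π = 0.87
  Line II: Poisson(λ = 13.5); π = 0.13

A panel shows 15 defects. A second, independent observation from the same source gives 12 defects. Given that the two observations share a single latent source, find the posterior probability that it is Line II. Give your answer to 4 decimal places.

0.1588

Apply Bayes' rule: the posterior for each component is proportional to its prior times its likelihood at x.
Since both observations come from the same component, the likelihood for component k is f_k(x₁)·f_k(x₂).
  f_I = [0.0687156] × [0.114175] = 0.00784563
  f_II = [0.0945217] × [0.10488] = 0.00991343
Prior × likelihood for each component:
  P(Z=I)·f_I = 0.87 × 0.00784563 = 0.0068257
  P(Z=II)·f_II = 0.13 × 0.00991343 = 0.00128875
Denominator: 0.0068257 + 0.00128875 = 0.00811445
P(Line II | x₁, x₂) ≈ 0.1588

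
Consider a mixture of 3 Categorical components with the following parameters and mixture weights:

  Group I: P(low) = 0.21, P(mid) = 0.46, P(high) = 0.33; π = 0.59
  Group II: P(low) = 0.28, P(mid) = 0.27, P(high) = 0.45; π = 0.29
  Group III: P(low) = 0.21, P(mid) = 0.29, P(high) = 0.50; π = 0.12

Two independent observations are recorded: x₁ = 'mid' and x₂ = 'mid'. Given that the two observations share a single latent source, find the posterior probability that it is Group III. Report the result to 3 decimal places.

By Bayes' theorem, P(k | x) = π_k f_k(x) / Σ_j π_j f_j(x).
Since both observations come from the same component, the likelihood for component k is f_k(x₁)·f_k(x₂).
  p_I = [0.46] × [0.46] = 0.2116
  p_II = [0.27] × [0.27] = 0.0729
  p_III = [0.29] × [0.29] = 0.0841
Unnormalised posteriors:
  π_I·p_I = 0.59 × 0.2116 = 0.124844
  π_II·p_II = 0.29 × 0.0729 = 0.021141
  π_III·p_III = 0.12 × 0.0841 = 0.010092
Normaliser: 0.124844 + 0.021141 + 0.010092 = 0.156077
So the posterior for Group III is 0.010092 / 0.156077 ≈ 0.065.

0.065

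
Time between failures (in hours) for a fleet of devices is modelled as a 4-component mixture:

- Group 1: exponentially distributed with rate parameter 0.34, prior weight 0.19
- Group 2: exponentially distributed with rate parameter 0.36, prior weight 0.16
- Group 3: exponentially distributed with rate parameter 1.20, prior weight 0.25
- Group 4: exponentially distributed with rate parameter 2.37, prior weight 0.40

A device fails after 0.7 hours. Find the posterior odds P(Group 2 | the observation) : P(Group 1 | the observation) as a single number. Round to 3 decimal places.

0.879

Since P(k|x) ∝ π_k f_k(x), the posterior odds are π_i f_i(x) / (π_j f_j(x)).
Component likelihoods at x = 0.7 hours:
  p_1 = 0.267989
  p_2 = 0.279808
  p_3 = 0.518053
  p_4 = 0.45108
0.0447693 / 0.0509179 ≈ 0.879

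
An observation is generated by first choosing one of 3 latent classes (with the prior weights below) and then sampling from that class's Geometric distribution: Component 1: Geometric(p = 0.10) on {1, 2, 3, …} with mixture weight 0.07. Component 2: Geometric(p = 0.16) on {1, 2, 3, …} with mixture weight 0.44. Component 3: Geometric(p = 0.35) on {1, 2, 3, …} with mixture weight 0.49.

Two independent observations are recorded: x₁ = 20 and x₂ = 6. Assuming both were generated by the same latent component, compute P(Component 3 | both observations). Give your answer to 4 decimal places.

By Bayes' theorem, P(k | x) = P(Z=k) f_k(x) / Σ_j P(Z=j) f_j(x).
Since both observations come from the same component, the likelihood for component k is f_k(x₁)·f_k(x₂).
  L_1 = [0.0135085] × [0.059049] = 0.000797664
  L_2 = [0.00582675] × [0.0669139] = 0.000389891
  L_3 = [9.75937e-05] × [0.0406102] = 3.9633e-06
Multiply by the mixture weights:
  P(Z=1)·L_1 = 0.07 × 0.000797664 = 5.58365e-05
  P(Z=2)·L_2 = 0.44 × 0.000389891 = 0.000171552
  P(Z=3)·L_3 = 0.49 × 3.9633e-06 = 1.94202e-06
Sum: 5.58365e-05 + 0.000171552 + 1.94202e-06 = 0.00022933
So the posterior for Component 3 is 1.94202e-06 / 0.00022933 ≈ 0.0085.

0.0085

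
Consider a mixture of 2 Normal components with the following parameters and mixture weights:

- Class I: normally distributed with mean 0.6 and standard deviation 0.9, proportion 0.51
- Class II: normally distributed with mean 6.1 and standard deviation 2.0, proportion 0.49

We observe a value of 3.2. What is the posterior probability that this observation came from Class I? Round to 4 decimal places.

0.0925

Posterior ∝ prior × likelihood, so P(k | x) ∝ π_k f_k(x); normalise over all components.
Component likelihoods at x = 3.2:
  f_I = (1/(0.9·√(2π)))·exp(−(3.2−0.6)²/(2·0.9²)) = 0.443269·exp(-4.17284) = 0.00683009
  f_II = (1/(2.0·√(2π)))·exp(−(3.2−6.1)²/(2·2.0²)) = 0.199471·exp(-1.05125) = 0.0697153
Prior × likelihood for each component:
  π_I·f_I = 0.51 × 0.00683009 = 0.00348335
  π_II·f_II = 0.49 × 0.0697153 = 0.0341605
Marginal: 0.00348335 + 0.0341605 = 0.0376438
So the posterior for Class I is 0.00348335 / 0.0376438 ≈ 0.0925.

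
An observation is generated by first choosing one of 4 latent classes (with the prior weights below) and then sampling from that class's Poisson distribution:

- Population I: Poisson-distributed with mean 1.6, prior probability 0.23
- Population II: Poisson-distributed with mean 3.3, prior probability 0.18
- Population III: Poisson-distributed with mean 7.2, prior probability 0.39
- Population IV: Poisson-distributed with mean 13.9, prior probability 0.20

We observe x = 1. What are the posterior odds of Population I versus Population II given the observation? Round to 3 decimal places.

Since P(k|x) ∝ π_k f_k(x), the posterior odds are π_i f_i(x) / (π_j f_j(x)).
Component likelihoods at x = 1:
  p_I = 0.323034
  p_II = 0.121714
  p_III = 0.00537542
  p_IV = 1.27738e-05
Posterior odds = (π_I·p_I) / (π_II·p_II) = (0.23·0.323034) / (0.18·0.121714) = 0.0742979 / 0.0219086 ≈ 3.391

3.391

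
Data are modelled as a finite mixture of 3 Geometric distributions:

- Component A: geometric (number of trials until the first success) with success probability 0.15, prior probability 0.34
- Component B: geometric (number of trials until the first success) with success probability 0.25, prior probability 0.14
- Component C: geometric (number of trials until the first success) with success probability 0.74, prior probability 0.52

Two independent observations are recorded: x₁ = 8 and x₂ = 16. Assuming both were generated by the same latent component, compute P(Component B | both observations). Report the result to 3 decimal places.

0.068

Apply Bayes' rule: the posterior for each component is proportional to its prior times its likelihood at x.
Since both observations come from the same component, the likelihood for component k is f_k(x₁)·f_k(x₂).
  L_A = [0.15·(1−0.15)^7 = 0.15·0.320577 = 0.0480866] × [0.0131031] = 0.000630085
  L_B = [0.25·(1−0.25)^7 = 0.25·0.133484 = 0.033371] × [0.00334087] = 0.000111488
  L_C = [0.74·(1−0.74)^7 = 0.74·8.03181e-05 = 5.94354e-05] × [1.24117e-09] = 7.37695e-14
Weight by the priors:
  π_A·L_A = 0.34 × 0.000630085 = 0.000214229
  π_B·L_B = 0.14 × 0.000111488 = 1.56083e-05
  π_C·L_C = 0.52 × 7.37695e-14 = 3.83602e-14
Evidence: 0.000214229 + 1.56083e-05 + 3.83602e-14 = 0.000229837
Responsibility of Component B: 1.56083e-05 / 0.000229837 ≈ 0.068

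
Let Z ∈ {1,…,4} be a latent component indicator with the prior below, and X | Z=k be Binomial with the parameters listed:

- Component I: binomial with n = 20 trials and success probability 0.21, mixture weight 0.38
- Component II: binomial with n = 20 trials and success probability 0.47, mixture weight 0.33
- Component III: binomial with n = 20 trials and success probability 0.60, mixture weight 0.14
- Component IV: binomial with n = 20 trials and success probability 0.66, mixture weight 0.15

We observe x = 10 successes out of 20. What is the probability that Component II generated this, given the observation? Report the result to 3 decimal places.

0.679

The responsibility of component k is π_k f_k(x) divided by Σ_j π_j f_j(x).
Binomial probabilities:
  L_I = C(20,10)·0.21^10·0.79^10 = 184756·1.66799e-07·0.0946828 = 0.00291785
  L_II = C(20,10)·0.47^10·0.53^10 = 184756·0.000525991·0.00174887 = 0.169956
  L_III = C(20,10)·0.60^10·0.40^10 = 184756·0.00604662·0.000104858 = 0.117142
  L_IV = C(20,10)·0.66^10·0.34^10 = 184756·0.0156834·2.06438e-05 = 0.0598173
Prior × likelihood for each component:
  π_I·L_I = 0.38 × 0.00291785 = 0.00110878
  π_II·L_II = 0.33 × 0.169956 = 0.0560854
  π_III·L_III = 0.14 × 0.117142 = 0.0163998
  π_IV·L_IV = 0.15 × 0.0598173 = 0.0089726
Marginal: 0.00110878 + 0.0560854 + 0.0163998 + 0.0089726 = 0.0825666
P(Component II | x) ≈ 0.679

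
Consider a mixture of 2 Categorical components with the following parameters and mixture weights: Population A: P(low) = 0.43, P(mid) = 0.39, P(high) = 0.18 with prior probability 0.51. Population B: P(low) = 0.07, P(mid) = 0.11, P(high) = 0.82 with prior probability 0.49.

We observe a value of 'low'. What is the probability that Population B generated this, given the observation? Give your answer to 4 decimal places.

Posterior ∝ prior × likelihood, so P(k | x) ∝ w_k f_k(x); normalise over all components.
Categorical probabilities:
  f_A = P(low | comp) = 0.43
  f_B = P(low | comp) = 0.07
Unnormalised posteriors:
  w_A·f_A = 0.51 × 0.43 = 0.2193
  w_B·f_B = 0.49 × 0.07 = 0.0343
Normaliser: 0.2193 + 0.0343 = 0.2536
Responsibility of Population B: 0.0343 / 0.2536 ≈ 0.1353

0.1353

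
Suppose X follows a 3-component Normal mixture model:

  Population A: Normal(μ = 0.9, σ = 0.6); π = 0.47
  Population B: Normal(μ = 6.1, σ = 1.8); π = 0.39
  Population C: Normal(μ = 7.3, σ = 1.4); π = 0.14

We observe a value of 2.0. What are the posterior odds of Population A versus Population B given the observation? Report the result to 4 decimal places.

Only the two components matter; the odds are (P(Z=i) f_i(x)) / (P(Z=j) f_j(x)).
Normal densities:
  L_A = 0.123852
  L_B = 0.0165584
  L_C = 0.000220144
0.0582104 / 0.00645778 ≈ 9.0140

9.0140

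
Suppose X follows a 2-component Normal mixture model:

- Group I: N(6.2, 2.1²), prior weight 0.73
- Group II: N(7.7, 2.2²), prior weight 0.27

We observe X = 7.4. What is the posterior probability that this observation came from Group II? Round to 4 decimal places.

Posterior ∝ prior × likelihood, so P(k | x) ∝ π_k f_k(x); normalise over all components.
Evaluate each component's likelihood at the observed value:
  p_I = 0.161356
  p_II = 0.179659
Multiply by the mixture weights:
  π_I·p_I = 0.73 × 0.161356 = 0.11779
  π_II·p_II = 0.27 × 0.179659 = 0.048508
Normaliser: 0.11779 + 0.048508 = 0.166298
So the posterior for Group II is 0.048508 / 0.166298 ≈ 0.2917.

0.2917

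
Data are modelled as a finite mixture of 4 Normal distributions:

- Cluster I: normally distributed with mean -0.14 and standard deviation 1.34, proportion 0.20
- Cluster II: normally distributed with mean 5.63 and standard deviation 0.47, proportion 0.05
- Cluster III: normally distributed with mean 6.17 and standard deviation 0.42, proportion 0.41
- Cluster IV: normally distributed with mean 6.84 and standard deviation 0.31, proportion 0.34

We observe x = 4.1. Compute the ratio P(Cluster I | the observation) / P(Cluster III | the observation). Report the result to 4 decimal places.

192.7480

The posterior odds equal the prior odds times the likelihood ratio: (P(Z=i)/P(Z=j))·(f_i(x)/f_j(x)).
Normal densities:
  L_I = 0.00199398
  L_II = 0.00424307
  L_III = 5.04635e-06
  L_IV = 1.39766e-17
Odds = (0.20/0.41) × (0.00199398/5.04635e-06) = 0.487805 × 395.133 ≈ 192.7480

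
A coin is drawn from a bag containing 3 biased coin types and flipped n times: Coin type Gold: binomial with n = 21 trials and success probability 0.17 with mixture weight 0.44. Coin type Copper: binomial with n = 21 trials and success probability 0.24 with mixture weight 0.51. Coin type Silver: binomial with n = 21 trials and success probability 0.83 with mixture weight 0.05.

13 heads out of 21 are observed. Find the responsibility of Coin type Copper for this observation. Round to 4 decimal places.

Apply Bayes' rule: the posterior for each component is proportional to its prior times its likelihood at x.
Evaluate each component's likelihood at the observed value:
  f_Gold = C(21,13)·0.17^13·0.83^8 = 203490·9.90458e-11·0.225229 = 4.53946e-06
  f_Copper = C(21,13)·0.24^13·0.76^8 = 203490·8.76488e-09·0.111303 = 0.000198517
  f_Silver = C(21,13)·0.83^13·0.17^8 = 203490·0.0887187·6.97576e-07 = 0.0125936
Multiply by the mixture weights:
  π_Gold·f_Gold = 0.44 × 4.53946e-06 = 1.99736e-06
  π_Copper·f_Copper = 0.51 × 0.000198517 = 0.000101244
  π_Silver·f_Silver = 0.05 × 0.0125936 = 0.00062968
Denominator: 1.99736e-06 + 0.000101244 + 0.00062968 = 0.000732921
So the posterior for Coin type Copper is 0.000101244 / 0.000732921 ≈ 0.1381.

0.1381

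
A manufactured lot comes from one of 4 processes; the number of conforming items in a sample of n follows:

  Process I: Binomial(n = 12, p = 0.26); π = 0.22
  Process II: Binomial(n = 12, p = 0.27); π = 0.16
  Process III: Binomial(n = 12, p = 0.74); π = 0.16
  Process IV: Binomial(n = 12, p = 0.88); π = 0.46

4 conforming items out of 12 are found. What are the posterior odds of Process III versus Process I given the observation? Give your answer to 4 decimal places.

0.0111

Since P(k|x) ∝ w_k f_k(x), the posterior odds are w_i f_i(x) / (w_j f_j(x)).
Component likelihoods at x = 4 conforming items out of 12:
  L_I = 0.203401
  L_II = 0.21215
  L_III = 0.00309969
  L_IV = 1.2764e-05
0.000495951 / 0.0447481 ≈ 0.0111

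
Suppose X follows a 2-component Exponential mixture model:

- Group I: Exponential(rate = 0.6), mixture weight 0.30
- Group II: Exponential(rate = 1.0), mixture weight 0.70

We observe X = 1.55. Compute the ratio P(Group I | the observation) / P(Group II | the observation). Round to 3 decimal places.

Posterior odds = (w_i f_i(x)) / (w_j f_j(x)); the normalising sum cancels.
Exponential densities:
  p_I = 0.6·e^(−0.6·1.55) = 0.6·e^(−0.9300) = 0.236732
  p_II = 1.0·e^(−1.0·1.55) = 1.0·e^(−1.5500) = 0.212248
0.0710197 / 0.148574 ≈ 0.478

0.478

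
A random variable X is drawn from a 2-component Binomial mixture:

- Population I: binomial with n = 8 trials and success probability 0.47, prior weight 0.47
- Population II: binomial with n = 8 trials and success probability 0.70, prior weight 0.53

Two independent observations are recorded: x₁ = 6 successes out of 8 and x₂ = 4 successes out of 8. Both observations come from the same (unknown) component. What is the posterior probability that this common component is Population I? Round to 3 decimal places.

Posterior ∝ prior × likelihood, so P(k | x) ∝ P(Z=k) f_k(x); normalise over all components.
Since both observations come from the same component, the likelihood for component k is f_k(x₁)·f_k(x₂).
  L_I = [0.0847807] × [0.269521] = 0.0228502
  L_II = [0.296475] × [0.136137] = 0.0403612
Multiply by the mixture weights:
  P(Z=I)·L_I = 0.47 × 0.0228502 = 0.0107396
  P(Z=II)·L_II = 0.53 × 0.0403612 = 0.0213914
Marginal: 0.0107396 + 0.0213914 = 0.032131
P(Population I | x) = 0.0107396 / 0.032131 ≈ 0.334

0.334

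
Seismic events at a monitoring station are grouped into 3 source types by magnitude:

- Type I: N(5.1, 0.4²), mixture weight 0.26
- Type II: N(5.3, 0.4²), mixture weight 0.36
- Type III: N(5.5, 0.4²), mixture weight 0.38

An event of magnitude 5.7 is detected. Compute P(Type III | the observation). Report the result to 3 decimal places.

0.526

P(component k | x) = π_k·f_k(x) / marginal(x), where marginal(x) = Σ_j π_j·f_j(x).
Normal densities:
  p_I = 0.323794
  p_II = 0.604927
  p_III = 0.880163
Weight by the priors:
  π_I·p_I = 0.26 × 0.323794 = 0.0841864
  π_II·p_II = 0.36 × 0.604927 = 0.217774
  π_III·p_III = 0.38 × 0.880163 = 0.334462
Marginal: 0.0841864 + 0.217774 + 0.334462 = 0.636422
Responsibility of Type III: 0.334462 / 0.636422 ≈ 0.526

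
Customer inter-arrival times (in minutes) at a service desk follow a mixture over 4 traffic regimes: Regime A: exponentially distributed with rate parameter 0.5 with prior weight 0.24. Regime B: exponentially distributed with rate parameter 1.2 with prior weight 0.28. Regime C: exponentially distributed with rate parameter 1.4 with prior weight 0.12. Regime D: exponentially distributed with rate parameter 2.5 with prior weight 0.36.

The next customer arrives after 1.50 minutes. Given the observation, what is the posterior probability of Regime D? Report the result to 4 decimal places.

By Bayes' theorem, P(k | x) = π_k f_k(x) / Σ_j π_j f_j(x).
Exponential densities:
  L_A = 0.236183
  L_B = 0.198359
  L_C = 0.171439
  L_D = 0.0587944
Unnormalised posteriors:
  π_A·L_A = 0.24 × 0.236183 = 0.056684
  π_B·L_B = 0.28 × 0.198359 = 0.0555404
  π_C·L_C = 0.12 × 0.171439 = 0.0205727
  π_D·L_D = 0.36 × 0.0587944 = 0.021166
Denominator: 0.056684 + 0.0555404 + 0.0205727 + 0.021166 = 0.153963
Responsibility of Regime D: 0.021166 / 0.153963 ≈ 0.1375

0.1375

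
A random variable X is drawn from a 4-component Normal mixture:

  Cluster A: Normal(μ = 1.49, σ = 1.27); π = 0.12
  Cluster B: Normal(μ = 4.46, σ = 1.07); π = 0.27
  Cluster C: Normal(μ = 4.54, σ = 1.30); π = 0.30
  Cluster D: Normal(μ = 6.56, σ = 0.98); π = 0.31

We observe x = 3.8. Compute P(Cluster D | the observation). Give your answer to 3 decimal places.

Apply Bayes' rule: the posterior for each component is proportional to its prior times its likelihood at x.
Normal densities:
  L_A = (1/(1.27·√(2π)))·exp(−(3.8−1.49)²/(2·1.27²)) = 0.314128·exp(-1.65419) = 0.0600757
  L_B = (1/(1.07·√(2π)))·exp(−(3.8−4.46)²/(2·1.07²)) = 0.372843·exp(-0.19023) = 0.308254
  L_C = (1/(1.30·√(2π)))·exp(−(3.8−4.54)²/(2·1.30²)) = 0.306879·exp(-0.16201) = 0.260979
  L_D = (1/(0.98·√(2π)))·exp(−(3.8−6.56)²/(2·0.98²)) = 0.407084·exp(-3.96585) = 0.00771504
Unnormalised posteriors:
  w_A·L_A = 0.12 × 0.0600757 = 0.00720908
  w_B·L_B = 0.27 × 0.308254 = 0.0832285
  w_C·L_C = 0.30 × 0.260979 = 0.0782938
  w_D·L_D = 0.31 × 0.00771504 = 0.00239166
Denominator: 0.00720908 + 0.0832285 + 0.0782938 + 0.00239166 = 0.171123
P(Cluster D | 3.8) ≈ 0.014

0.014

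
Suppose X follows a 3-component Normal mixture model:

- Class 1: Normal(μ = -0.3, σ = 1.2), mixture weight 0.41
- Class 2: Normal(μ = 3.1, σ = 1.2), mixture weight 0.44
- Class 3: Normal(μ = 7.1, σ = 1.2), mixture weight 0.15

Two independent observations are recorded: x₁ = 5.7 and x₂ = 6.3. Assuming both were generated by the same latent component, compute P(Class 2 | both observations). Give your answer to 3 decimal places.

P(component k | x) = π_k·f_k(x) / marginal(x), where marginal(x) = Σ_j π_j·f_j(x).
Since both observations come from the same component, the likelihood for component k is f_k(x₁)·f_k(x₂).
  L_1 = [1.23893e-06] × [8.9748e-08] = 1.11192e-13
  L_2 = [0.0317939] × [0.00949666] = 0.000301935
  L_3 = [0.168332] × [0.266207] = 0.0448112
Unnormalised posteriors:
  π_1·L_1 = 0.41 × 1.11192e-13 = 4.55886e-14
  π_2·L_2 = 0.44 × 0.000301935 = 0.000132852
  π_3·L_3 = 0.15 × 0.0448112 = 0.00672167
Evidence: 4.55886e-14 + 0.000132852 + 0.00672167 = 0.00685453
P(Class 2 | x₁,x₂) ≈ 0.019

0.019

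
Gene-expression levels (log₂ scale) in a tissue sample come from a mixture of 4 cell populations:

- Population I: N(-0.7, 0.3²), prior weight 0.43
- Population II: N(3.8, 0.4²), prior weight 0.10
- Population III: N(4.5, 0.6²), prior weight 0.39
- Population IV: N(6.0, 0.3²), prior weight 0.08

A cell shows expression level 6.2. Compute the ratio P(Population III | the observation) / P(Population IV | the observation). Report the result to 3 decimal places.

Since P(k|x) ∝ π_k f_k(x), the posterior odds are π_i f_i(x) / (π_j f_j(x)).
Component likelihoods at x = 6.2:
  L_I = (1/(0.3·√(2π)))·exp(−(6.2−-0.7)²/(2·0.3²)) = 1.329808·exp(-264.50000) = 1.79019e-115
  L_II = (1/(0.4·√(2π)))·exp(−(6.2−3.8)²/(2·0.4²)) = 0.997356·exp(-18.00000) = 1.51897e-08
  L_III = (1/(0.6·√(2π)))·exp(−(6.2−4.5)²/(2·0.6²)) = 0.664904·exp(-4.01389) = 0.0120102
  L_IV = (1/(0.3·√(2π)))·exp(−(6.2−6.0)²/(2·0.3²)) = 1.329808·exp(-0.22222) = 1.06483
Odds = (0.39/0.08) × (0.0120102/1.06483) = 4.875 × 0.011279 ≈ 0.055

0.055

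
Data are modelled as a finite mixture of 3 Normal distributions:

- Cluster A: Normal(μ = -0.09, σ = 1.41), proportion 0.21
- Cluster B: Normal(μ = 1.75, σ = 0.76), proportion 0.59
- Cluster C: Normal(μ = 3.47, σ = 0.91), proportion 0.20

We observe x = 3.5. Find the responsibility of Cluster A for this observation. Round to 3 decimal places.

0.021

P(component k | x) = π_k·f_k(x) / marginal(x), where marginal(x) = Σ_j π_j·f_j(x).
Evaluate each component's likelihood at the observed value:
  p_A = (1/(1.41·√(2π)))·exp(−(3.5−-0.09)²/(2·1.41²)) = 0.282938·exp(-3.24131) = 0.0110664
  p_B = (1/(0.76·√(2π)))·exp(−(3.5−1.75)²/(2·0.76²)) = 0.524924·exp(-2.65106) = 0.0370474
  p_C = (1/(0.91·√(2π)))·exp(−(3.5−3.47)²/(2·0.91²)) = 0.438398·exp(-0.00054) = 0.43816
Prior × likelihood for each component:
  π_A·p_A = 0.21 × 0.0110664 = 0.00232395
  π_B·p_B = 0.59 × 0.0370474 = 0.021858
  π_C·p_C = 0.20 × 0.43816 = 0.087632
Sum: 0.00232395 + 0.021858 + 0.087632 = 0.111814
P(Cluster A | data) = 0.00232395 / 0.111814 ≈ 0.021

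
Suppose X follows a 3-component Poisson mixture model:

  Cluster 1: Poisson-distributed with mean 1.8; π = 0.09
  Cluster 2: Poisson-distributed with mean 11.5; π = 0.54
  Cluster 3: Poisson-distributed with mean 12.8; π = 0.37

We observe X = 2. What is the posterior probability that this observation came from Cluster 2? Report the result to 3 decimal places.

0.015

Posterior ∝ prior × likelihood, so P(k | x) ∝ w_k f_k(x); normalise over all components.
Component likelihoods at x = 2:
  L_1 = e^(−1.8)·1.8^2/2! = 0.267784
  L_2 = e^(−11.5)·11.5^2/2! = 0.000669852
  L_3 = e^(−12.8)·12.8^2/2! = 0.000226162
Multiply by the mixture weights:
  w_1·L_1 = 0.09 × 0.267784 = 0.0241006
  w_2·L_2 = 0.54 × 0.000669852 = 0.00036172
  w_3·L_3 = 0.37 × 0.000226162 = 8.36801e-05
Marginal: 0.0241006 + 0.00036172 + 8.36801e-05 = 0.024546
So the posterior for Cluster 2 is 0.00036172 / 0.024546 ≈ 0.015.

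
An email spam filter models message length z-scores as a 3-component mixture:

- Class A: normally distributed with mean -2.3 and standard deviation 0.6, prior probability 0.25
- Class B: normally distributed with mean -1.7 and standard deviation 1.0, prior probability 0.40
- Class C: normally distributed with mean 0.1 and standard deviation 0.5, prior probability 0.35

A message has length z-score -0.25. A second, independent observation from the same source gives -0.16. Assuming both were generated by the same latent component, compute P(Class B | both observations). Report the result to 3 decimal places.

By Bayes' theorem, P(k | x) = π_k f_k(x) / Σ_j π_j f_j(x).
Since both observations come from the same component, the likelihood for component k is f_k(x₁)·f_k(x₂).
  f_A = [0.00194029] × [0.00114922] = 2.22983e-06
  f_B = [0.139431] × [0.121878] = 0.0169935
  f_C = [0.624508] × [0.696985] = 0.435273
Weight by the priors:
  π_A·f_A = 0.25 × 2.22983e-06 = 5.57457e-07
  π_B·f_B = 0.40 × 0.0169935 = 0.00679738
  π_C·f_C = 0.35 × 0.435273 = 0.152345
Sum: 5.57457e-07 + 0.00679738 + 0.152345 = 0.159143
P(Class B | x) = 0.00679738 / 0.159143 ≈ 0.043

0.043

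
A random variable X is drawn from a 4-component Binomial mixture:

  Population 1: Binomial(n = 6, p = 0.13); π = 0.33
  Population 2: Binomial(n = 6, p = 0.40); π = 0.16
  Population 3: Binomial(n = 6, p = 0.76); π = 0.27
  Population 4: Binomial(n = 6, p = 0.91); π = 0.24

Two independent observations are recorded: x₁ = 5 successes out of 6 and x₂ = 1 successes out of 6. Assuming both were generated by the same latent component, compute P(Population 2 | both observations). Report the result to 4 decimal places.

0.7407

P(component k | x) = P(Z=k)·f_k(x) / marginal(x), where marginal(x) = Σ_j P(Z=j)·f_j(x).
Since both observations come from the same component, the likelihood for component k is f_k(x₁)·f_k(x₂).
  L_1 = [C(6,5)·0.13^5·0.87^1 = 6·3.71293e-05·0.87 = 0.000193815] × [0.388768] = 7.53491e-05
  L_2 = [C(6,5)·0.40^5·0.60^1 = 6·0.01024·0.6 = 0.036864] × [0.186624] = 0.00687971
  L_3 = [C(6,5)·0.76^5·0.24^1 = 6·0.253553·0.24 = 0.365116] × [0.00363096] = 0.00132572
  L_4 = [C(6,5)·0.91^5·0.09^1 = 6·0.624032·0.09 = 0.336977] × [3.22408e-05] = 1.08644e-05
Weight by the priors:
  P(Z=1)·L_1 = 0.33 × 7.53491e-05 = 2.48652e-05
  P(Z=2)·L_2 = 0.16 × 0.00687971 = 0.00110075
  P(Z=3)·L_3 = 0.27 × 0.00132572 = 0.000357944
  P(Z=4)·L_4 = 0.24 × 1.08644e-05 = 2.60746e-06
Evidence: 2.48652e-05 + 0.00110075 + 0.000357944 + 2.60746e-06 = 0.00148617
P(Population 2 | x) = 0.00110075 / 0.00148617 ≈ 0.7407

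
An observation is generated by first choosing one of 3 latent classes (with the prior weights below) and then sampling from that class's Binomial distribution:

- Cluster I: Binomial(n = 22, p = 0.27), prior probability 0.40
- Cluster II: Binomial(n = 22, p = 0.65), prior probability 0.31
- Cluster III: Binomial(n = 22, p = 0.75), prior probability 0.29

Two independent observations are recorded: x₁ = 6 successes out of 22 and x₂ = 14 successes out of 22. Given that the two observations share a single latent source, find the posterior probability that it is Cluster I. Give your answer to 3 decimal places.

P(component k | x) = π_k·f_k(x) / marginal(x), where marginal(x) = Σ_j π_j·f_j(x).
Since both observations come from the same component, the likelihood for component k is f_k(x₁)·f_k(x₂).
  L_I = [C(22,6)·0.27^6·0.73^16 = 74613·0.00038742·0.00650378 = 0.188002] × [0.000282172] = 5.30489e-05
  L_II = [C(22,6)·0.65^6·0.35^16 = 74613·0.0754189·5.07094e-08 = 0.000285354] × [0.173049] = 4.93802e-05
  L_III = [C(22,6)·0.75^6·0.25^16 = 74613·0.177979·2.32831e-10 = 3.09188e-06] × [0.0869392] = 2.68805e-07
Weight by the priors:
  π_I·L_I = 0.40 × 5.30489e-05 = 2.12195e-05
  π_II·L_II = 0.31 × 4.93802e-05 = 1.53078e-05
  π_III·L_III = 0.29 × 2.68805e-07 = 7.79535e-08
Normaliser: 2.12195e-05 + 1.53078e-05 + 7.79535e-08 = 3.66053e-05
Responsibility of Cluster I: 2.12195e-05 / 3.66053e-05 ≈ 0.580

0.580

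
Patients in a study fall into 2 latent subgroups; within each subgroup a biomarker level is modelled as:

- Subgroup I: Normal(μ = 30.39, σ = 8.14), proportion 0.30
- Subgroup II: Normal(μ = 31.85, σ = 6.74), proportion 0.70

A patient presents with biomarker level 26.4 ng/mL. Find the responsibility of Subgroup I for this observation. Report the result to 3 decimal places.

P(component k | x) = P(Z=k)·f_k(x) / marginal(x), where marginal(x) = Σ_j P(Z=j)·f_j(x).
Evaluate each component's likelihood at the observed value:
  p_I = (1/(8.14·√(2π)))·exp(−(26.4−30.39)²/(2·8.14²)) = 0.049010·exp(-0.12013) = 0.0434622
  p_II = (1/(6.74·√(2π)))·exp(−(26.4−31.85)²/(2·6.74²)) = 0.059190·exp(-0.32692) = 0.0426845
Multiply by the mixture weights:
  P(Z=I)·p_I = 0.30 × 0.0434622 = 0.0130387
  P(Z=II)·p_II = 0.70 × 0.0426845 = 0.0298791
Sum: 0.0130387 + 0.0298791 = 0.0429178
P(Subgroup I | x) = 0.0130387 / 0.0429178 ≈ 0.304

0.304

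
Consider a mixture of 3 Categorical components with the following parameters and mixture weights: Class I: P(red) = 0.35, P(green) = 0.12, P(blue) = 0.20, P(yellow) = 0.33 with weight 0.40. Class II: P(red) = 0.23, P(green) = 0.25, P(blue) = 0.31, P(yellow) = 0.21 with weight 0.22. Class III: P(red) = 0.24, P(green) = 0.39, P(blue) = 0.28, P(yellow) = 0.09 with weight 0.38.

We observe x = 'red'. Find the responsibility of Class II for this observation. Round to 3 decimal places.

0.180

The responsibility of component k is π_k f_k(x) divided by Σ_j π_j f_j(x).
Evaluate each component's likelihood at the observed value:
  p_I = P(red | comp) = 0.35
  p_II = P(red | comp) = 0.23
  p_III = P(red | comp) = 0.24
Weight by the priors:
  π_I·p_I = 0.40 × 0.35 = 0.14
  π_II·p_II = 0.22 × 0.23 = 0.0506
  π_III·p_III = 0.38 × 0.24 = 0.0912
Normaliser: 0.14 + 0.0506 + 0.0912 = 0.2818
So the posterior for Class II is 0.0506 / 0.2818 ≈ 0.180.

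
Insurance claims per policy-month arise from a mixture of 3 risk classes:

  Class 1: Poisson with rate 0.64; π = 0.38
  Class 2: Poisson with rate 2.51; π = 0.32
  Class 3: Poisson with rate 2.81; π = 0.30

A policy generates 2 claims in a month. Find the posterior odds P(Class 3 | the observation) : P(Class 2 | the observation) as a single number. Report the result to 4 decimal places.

The posterior odds equal the prior odds times the likelihood ratio: (π_i/π_j)·(f_i(x)/f_j(x)).
Component likelihoods at x = 2 claims:
  L_1 = e^(−0.64)·0.64^2/2! = 0.107989
  L_2 = e^(−2.51)·2.51^2/2! = 0.255999
  L_3 = e^(−2.81)·2.81^2/2! = 0.237692
Odds = (0.30/0.32) × (0.237692/0.255999) = 0.9375 × 0.928489 ≈ 0.8705

0.8705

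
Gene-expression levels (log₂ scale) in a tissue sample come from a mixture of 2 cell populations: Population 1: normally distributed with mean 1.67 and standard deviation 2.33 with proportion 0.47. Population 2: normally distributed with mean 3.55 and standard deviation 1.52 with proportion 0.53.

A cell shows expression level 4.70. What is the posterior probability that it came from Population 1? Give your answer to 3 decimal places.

By Bayes' theorem, P(k | x) = π_k f_k(x) / Σ_j π_j f_j(x).
Component likelihoods at x = 4.70:
  f_1 = 0.0735077
  f_2 = 0.197137
Unnormalised posteriors:
  π_1·f_1 = 0.47 × 0.0735077 = 0.0345486
  π_2·f_2 = 0.53 × 0.197137 = 0.104483
Normaliser: 0.0345486 + 0.104483 = 0.139031
P(Population 1 | 4.70) ≈ 0.248

0.248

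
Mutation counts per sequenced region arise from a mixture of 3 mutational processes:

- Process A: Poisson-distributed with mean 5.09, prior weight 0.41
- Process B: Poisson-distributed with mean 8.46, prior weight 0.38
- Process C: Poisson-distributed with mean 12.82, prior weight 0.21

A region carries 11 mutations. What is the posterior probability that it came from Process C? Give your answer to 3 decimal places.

0.379

P(component k | x) = π_k·f_k(x) / marginal(x), where marginal(x) = Σ_j π_j·f_j(x).
Evaluate each component's likelihood at the observed value:
  L_A = e^(−5.09)·5.09^11/11! = 0.00916602
  L_B = e^(−8.46)·8.46^11/11! = 0.0842921
  L_C = e^(−12.82)·12.82^11/11! = 0.104221
Multiply by the mixture weights:
  π_A·L_A = 0.41 × 0.00916602 = 0.00375807
  π_B·L_B = 0.38 × 0.0842921 = 0.032031
  π_C·L_C = 0.21 × 0.104221 = 0.0218865
Marginal: 0.00375807 + 0.032031 + 0.0218865 = 0.0576756
Responsibility of Process C: 0.0218865 / 0.0576756 ≈ 0.379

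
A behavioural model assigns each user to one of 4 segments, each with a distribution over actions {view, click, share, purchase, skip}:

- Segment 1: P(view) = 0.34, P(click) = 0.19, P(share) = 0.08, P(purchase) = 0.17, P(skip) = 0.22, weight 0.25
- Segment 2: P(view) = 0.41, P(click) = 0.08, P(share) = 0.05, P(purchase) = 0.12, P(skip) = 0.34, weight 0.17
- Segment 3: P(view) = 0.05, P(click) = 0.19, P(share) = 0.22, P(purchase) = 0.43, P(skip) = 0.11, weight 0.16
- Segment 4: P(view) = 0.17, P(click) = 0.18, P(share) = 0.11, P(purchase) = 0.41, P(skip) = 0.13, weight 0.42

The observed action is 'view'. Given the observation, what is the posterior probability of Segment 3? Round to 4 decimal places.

By Bayes' theorem, P(k | x) = P(Z=k) f_k(x) / Σ_j P(Z=j) f_j(x).
Categorical probabilities:
  f_1 = P(view | comp) = 0.34
  f_2 = P(view | comp) = 0.41
  f_3 = P(view | comp) = 0.05
  f_4 = P(view | comp) = 0.17
Weight by the priors:
  P(Z=1)·f_1 = 0.25 × 0.34 = 0.085
  P(Z=2)·f_2 = 0.17 × 0.41 = 0.0697
  P(Z=3)·f_3 = 0.16 × 0.05 = 0.008
  P(Z=4)·f_4 = 0.42 × 0.17 = 0.0714
Evidence: 0.085 + 0.0697 + 0.008 + 0.0714 = 0.2341
P(Segment 3 | data) = 0.008 / 0.2341 ≈ 0.0342

0.0342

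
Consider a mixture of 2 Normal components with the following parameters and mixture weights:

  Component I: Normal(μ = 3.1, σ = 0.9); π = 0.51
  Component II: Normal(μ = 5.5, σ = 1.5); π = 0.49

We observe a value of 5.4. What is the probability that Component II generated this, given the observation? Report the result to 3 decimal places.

0.938

The responsibility of component k is P(Z=k) f_k(x) divided by Σ_j P(Z=j) f_j(x).
Normal densities:
  p_I = (1/(0.9·√(2π)))·exp(−(5.4−3.1)²/(2·0.9²)) = 0.443269·exp(-3.26543) = 0.0169242
  p_II = (1/(1.5·√(2π)))·exp(−(5.4−5.5)²/(2·1.5²)) = 0.265962·exp(-0.00222) = 0.265371
Unnormalised posteriors:
  P(Z=I)·p_I = 0.51 × 0.0169242 = 0.00863135
  P(Z=II)·p_II = 0.49 × 0.265371 = 0.130032
Normaliser: 0.00863135 + 0.130032 = 0.138663
P(Component II | 5.4) ≈ 0.938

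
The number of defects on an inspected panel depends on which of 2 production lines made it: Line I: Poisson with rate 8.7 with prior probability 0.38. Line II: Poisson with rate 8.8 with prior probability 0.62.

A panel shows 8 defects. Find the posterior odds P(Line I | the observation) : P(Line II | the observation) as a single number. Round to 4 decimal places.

0.6182

Posterior odds = (P(Z=i) f_i(x)) / (P(Z=j) f_j(x)); the normalising sum cancels.
Component likelihoods at x = 8 defects:
  p_I = e^(−8.7)·8.7^8/8! = 0.135604
  p_II = e^(−8.8)·8.8^8/8! = 0.134446
Posterior odds = (P(Z=I)·p_I) / (P(Z=II)·p_II) = (0.38·0.135604) / (0.62·0.134446) = 0.0515294 / 0.0833568 ≈ 0.6182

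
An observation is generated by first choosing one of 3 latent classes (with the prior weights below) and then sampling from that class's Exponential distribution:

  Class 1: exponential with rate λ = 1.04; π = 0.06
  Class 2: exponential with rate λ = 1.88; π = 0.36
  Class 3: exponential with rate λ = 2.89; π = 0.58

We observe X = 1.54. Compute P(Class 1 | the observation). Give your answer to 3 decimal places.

0.181

P(component k | x) = π_k·f_k(x) / marginal(x), where marginal(x) = Σ_j π_j·f_j(x).
Exponential densities:
  p_1 = 1.04·e^(−1.04·1.54) = 1.04·e^(−1.6016) = 0.209637
  p_2 = 1.88·e^(−1.88·1.54) = 1.88·e^(−2.8952) = 0.103941
  p_3 = 2.89·e^(−2.89·1.54) = 2.89·e^(−4.4506) = 0.0337308
Unnormalised posteriors:
  π_1·p_1 = 0.06 × 0.209637 = 0.0125782
  π_2·p_2 = 0.36 × 0.103941 = 0.0374189
  π_3·p_3 = 0.58 × 0.0337308 = 0.0195639
Sum: 0.0125782 + 0.0374189 + 0.0195639 = 0.069561
P(Class 1 | x) ≈ 0.181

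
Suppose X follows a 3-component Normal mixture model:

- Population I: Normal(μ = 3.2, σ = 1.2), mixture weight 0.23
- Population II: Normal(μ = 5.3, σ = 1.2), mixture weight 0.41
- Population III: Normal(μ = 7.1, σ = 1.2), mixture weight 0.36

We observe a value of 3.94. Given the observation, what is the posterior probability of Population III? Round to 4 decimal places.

0.0269

Apply Bayes' rule: the posterior for each component is proportional to its prior times its likelihood at x.
Normal densities:
  f_I = 0.274886
  f_II = 0.17491
  f_III = 0.0103737
Prior × likelihood for each component:
  w_I·f_I = 0.23 × 0.274886 = 0.0632238
  w_II·f_II = 0.41 × 0.17491 = 0.0717132
  w_III·f_III = 0.36 × 0.0103737 = 0.00373453
Denominator: 0.0632238 + 0.0717132 + 0.00373453 = 0.138671
P(Population III | x) ≈ 0.0269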